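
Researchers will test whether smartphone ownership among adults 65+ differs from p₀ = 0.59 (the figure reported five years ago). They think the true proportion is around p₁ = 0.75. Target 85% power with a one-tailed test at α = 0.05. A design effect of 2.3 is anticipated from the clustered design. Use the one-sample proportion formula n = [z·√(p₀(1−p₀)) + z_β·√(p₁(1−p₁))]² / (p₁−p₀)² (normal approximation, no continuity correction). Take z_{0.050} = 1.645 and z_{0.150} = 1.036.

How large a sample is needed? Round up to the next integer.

n = [z_α·√(p₀q₀) + z_β·√(p₁q₁)]² / (p₁ − p₀)²
  = [1.645·√(0.59·0.41) + 1.036·√(0.75·0.25)]² / (0.16)²
  = [1.645·0.4918 + 1.036·0.4330]² / 0.0256
  = [1.2577]² / 0.0256
  = 61.79
Design effect: 2.3 × 61.79 = 142.11.
Round up → n = 143.

n = 143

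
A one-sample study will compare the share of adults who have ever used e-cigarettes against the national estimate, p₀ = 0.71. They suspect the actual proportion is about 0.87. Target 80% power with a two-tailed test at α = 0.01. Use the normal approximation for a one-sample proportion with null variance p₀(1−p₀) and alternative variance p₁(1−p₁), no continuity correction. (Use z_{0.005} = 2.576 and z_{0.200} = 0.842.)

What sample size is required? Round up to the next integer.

n = [z_{α/2}·√(p₀q₀) + z_β·√(p₁q₁)]² / (p₁ − p₀)²
  = [2.576·√(0.71·0.29) + 0.842·√(0.87·0.13)]² / (0.16)²
  = [2.576·0.4538 + 0.842·0.3363]² / 0.0256
  = [1.4521]² / 0.0256
  = 82.36
Round up → n = 83.

n = 83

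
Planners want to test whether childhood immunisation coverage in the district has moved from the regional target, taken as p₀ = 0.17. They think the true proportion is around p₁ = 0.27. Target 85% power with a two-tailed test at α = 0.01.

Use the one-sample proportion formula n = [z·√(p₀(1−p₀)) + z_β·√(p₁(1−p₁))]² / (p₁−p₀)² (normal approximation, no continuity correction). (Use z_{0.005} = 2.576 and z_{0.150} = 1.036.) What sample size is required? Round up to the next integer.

n = [z_{α/2}·√(p₀q₀) + z_β·√(p₁q₁)]² / (p₁ − p₀)²
  = [2.576·√(0.17·0.83) + 1.036·√(0.27·0.73)]² / (0.10)²
  = [2.576·0.3756 + 1.036·0.4440]² / 0.0100
  = [1.4276]² / 0.0100
  = 203.80
Round up → n = 204.

n = 204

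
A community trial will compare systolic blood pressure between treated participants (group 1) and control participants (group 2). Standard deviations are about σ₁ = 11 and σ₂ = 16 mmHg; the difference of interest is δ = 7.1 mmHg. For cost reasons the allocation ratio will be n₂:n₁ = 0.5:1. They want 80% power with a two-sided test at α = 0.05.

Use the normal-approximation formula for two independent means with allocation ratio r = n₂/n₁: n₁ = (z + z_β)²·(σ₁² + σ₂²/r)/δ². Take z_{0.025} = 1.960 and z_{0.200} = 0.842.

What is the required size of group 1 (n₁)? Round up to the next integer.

n₁ = (z_{α/2} + z_β)² · (σ₁² + σ₂²/r) / δ²
   = (1.960 + 0.842)² · (11² + 16²/0.5) / 7.1²
   = 7.8512 · (121 + 512) / 50.41
   = 7.8512 · 633 / 50.41
   = 98.59
Round up → n₁ = 99; n₂ = r·n₁ = 0.5 × 99 = 50.

n₁ = 99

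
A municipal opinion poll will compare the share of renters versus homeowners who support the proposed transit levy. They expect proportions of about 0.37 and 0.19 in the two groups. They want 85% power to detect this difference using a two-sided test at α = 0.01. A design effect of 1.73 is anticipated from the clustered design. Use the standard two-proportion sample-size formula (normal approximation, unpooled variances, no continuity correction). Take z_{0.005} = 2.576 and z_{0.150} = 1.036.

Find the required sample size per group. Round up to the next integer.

n = 270 per group

n = (z_{α/2} + z_β)² · [p₁(1−p₁) + p₂(1−p₂)] / (p₁ − p₂)²
  = (2.576 + 1.036)² · (0.37·0.63 + 0.19·0.81) / (0.18)²
  = (3.612)² · (0.2331 + 0.1539) / 0.0324
  = 13.0465 · 0.3870 / 0.0324
  = 155.83
Design effect: 1.73 × 155.83 = 269.59.
Round up → n = 270 per group.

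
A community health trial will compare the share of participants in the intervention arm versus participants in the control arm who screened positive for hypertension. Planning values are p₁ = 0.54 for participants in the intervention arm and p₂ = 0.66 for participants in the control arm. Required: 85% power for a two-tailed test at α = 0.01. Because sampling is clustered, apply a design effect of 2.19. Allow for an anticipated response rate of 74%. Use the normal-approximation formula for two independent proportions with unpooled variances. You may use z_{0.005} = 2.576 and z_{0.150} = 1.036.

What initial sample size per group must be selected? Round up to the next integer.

n = (z_{α/2} + z_β)² · [p₁(1−p₁) + p₂(1−p₂)] / (p₁ − p₂)²
  = (2.576 + 1.036)² · (0.54·0.46 + 0.66·0.34) / (-0.12)²
  = (3.612)² · (0.2484 + 0.2244) / 0.0144
  = 13.0465 · 0.4728 / 0.0144
  = 428.36
Design effect: 2.19 × 428.36 = 938.11.
Adjust for 74% response: 938.11 / 0.74 = 1267.72.
Round up → n = 1268 per group.

n = 1268 per group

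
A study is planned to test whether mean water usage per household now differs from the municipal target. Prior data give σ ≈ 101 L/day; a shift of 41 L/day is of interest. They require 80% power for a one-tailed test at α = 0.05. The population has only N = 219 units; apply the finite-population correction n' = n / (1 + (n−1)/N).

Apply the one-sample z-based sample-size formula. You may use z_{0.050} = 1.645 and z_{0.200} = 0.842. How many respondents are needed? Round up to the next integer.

n = 33

n = (z_α + z_β)² · σ² / δ²
  = (1.645 + 0.842)² · 101² / 41²
  = 6.1852 · 10201 / 1681
  = 37.53
Finite-population correction (N = 219): 37.53 / (1 + (37.53 − 1)/219) = 32.17.
Round up → n = 33.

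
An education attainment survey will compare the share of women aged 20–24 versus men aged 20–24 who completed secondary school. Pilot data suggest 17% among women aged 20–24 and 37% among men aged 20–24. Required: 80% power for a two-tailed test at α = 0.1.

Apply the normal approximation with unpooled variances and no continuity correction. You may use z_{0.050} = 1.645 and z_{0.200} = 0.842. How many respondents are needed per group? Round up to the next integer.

n = (z_{α/2} + z_β)² · [p₁(1−p₁) + p₂(1−p₂)] / (p₁ − p₂)²
  = (1.645 + 0.842)² · (0.17·0.83 + 0.37·0.63) / (-0.20)²
  = (2.487)² · (0.1411 + 0.2331) / 0.0400
  = 6.1852 · 0.3742 / 0.0400
  = 57.86
Round up → n = 58 per group.

n = 58 per group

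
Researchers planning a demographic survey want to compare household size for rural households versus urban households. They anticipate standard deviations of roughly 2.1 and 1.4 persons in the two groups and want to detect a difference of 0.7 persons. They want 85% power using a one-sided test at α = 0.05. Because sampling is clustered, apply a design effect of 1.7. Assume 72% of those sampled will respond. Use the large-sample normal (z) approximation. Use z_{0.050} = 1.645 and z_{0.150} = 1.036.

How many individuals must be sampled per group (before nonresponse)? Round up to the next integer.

n = (z_α + z_β)² · (σ₁² + σ₂²) / δ²
  = (1.645 + 1.036)² · (2.1² + 1.4² = 6.37) / 0.7²
  = 7.1878 · 6.37 / 0.49
  = 93.44
Design effect: 1.7 × 93.44 = 158.85.
Adjust for 72% response: 158.85 / 0.72 = 220.62.
Round up → n = 221 per group.

n = 221 per group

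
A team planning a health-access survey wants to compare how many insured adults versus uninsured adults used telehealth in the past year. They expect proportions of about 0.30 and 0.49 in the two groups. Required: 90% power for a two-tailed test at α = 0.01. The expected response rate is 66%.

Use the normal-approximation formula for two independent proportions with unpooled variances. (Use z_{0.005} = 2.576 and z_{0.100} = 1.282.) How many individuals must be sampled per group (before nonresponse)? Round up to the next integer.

n = (z_{α/2} + z_β)² · [p₁(1−p₁) + p₂(1−p₂)] / (p₁ − p₂)²
  = (2.576 + 1.282)² · (0.30·0.70 + 0.49·0.51) / (-0.19)²
  = (3.858)² · (0.2100 + 0.2499) / 0.0361
  = 14.8842 · 0.4599 / 0.0361
  = 189.62
Adjust for 66% response: 189.62 / 0.66 = 287.30.
Round up → n = 288 per group.

n = 288 per group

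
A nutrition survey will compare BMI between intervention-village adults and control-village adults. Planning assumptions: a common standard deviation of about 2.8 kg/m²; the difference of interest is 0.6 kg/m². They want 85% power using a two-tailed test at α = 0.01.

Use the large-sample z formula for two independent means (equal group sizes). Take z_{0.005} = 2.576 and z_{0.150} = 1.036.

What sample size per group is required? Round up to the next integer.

n = (z_{α/2} + z_β)² · (σ₁² + σ₂²) / δ²
  = (2.576 + 1.036)² · (2·2.8² = 15.68) / 0.6²
  = 13.0465 · 15.68 / 0.36
  = 568.25
Round up → n = 569 per group.

n = 569 per group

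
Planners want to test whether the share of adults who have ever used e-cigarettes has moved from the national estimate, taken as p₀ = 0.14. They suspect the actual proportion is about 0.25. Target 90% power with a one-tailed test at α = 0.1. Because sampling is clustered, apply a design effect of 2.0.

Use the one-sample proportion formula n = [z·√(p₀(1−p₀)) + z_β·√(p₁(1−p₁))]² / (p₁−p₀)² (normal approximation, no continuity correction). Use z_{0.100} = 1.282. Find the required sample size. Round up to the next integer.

n = [z_α·√(p₀q₀) + z_β·√(p₁q₁)]² / (p₁ − p₀)²
  = [1.282·√(0.14·0.86) + 1.282·√(0.25·0.75)]² / (0.11)²
  = [1.282·0.3470 + 1.282·0.4330]² / 0.0121
  = [1.0000]² / 0.0121
  = 82.64
Design effect: 2.0 × 82.64 = 165.28.
Round up → n = 166.

n = 166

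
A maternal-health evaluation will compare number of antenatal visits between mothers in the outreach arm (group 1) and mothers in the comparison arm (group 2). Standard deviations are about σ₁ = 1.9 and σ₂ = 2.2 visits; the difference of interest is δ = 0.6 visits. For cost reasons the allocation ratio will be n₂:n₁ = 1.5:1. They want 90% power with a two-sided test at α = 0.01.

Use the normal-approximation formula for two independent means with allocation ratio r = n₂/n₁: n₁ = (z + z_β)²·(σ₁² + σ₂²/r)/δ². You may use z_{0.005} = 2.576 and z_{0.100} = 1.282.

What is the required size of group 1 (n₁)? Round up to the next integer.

n₁ = 283

n₁ = (z_{α/2} + z_β)² · (σ₁² + σ₂²/r) / δ²
   = (2.576 + 1.282)² · (1.9² + 2.2²/1.5) / 0.6²
   = 14.8842 · (3.61 + 3.2267) / 0.36
   = 14.8842 · 6.8367 / 0.36
   = 282.66
Round up → n₁ = 283; n₂ = r·n₁ = 1.5 × 283 = 425.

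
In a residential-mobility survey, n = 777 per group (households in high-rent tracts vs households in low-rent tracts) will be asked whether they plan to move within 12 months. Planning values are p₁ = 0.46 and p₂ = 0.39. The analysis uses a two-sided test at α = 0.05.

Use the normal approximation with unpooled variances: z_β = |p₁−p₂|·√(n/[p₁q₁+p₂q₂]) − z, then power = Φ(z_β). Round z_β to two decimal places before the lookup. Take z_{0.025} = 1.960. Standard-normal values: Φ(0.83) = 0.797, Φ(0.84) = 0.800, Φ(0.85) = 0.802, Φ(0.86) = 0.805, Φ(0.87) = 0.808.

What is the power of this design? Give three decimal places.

Power ≈ 0.800

z_β = |p₁−p₂|·√(n/[p₁q₁+p₂q₂]) − z_{α/2}
    = 0.07 · √(777/0.4863) − 1.960
    = 0.07 · 39.9722 − 1.960
    = 2.7981 − 1.960 = 0.8381 → 0.84
Power = Φ(0.84) = 0.800.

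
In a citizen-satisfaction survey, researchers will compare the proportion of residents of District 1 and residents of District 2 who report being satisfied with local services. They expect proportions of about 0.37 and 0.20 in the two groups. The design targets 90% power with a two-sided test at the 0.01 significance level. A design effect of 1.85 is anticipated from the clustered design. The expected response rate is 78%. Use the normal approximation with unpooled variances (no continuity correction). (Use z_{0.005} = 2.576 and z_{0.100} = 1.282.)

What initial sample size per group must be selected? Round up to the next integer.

n = 481 per group

n = (z_{α/2} + z_β)² · [p₁(1−p₁) + p₂(1−p₂)] / (p₁ − p₂)²
  = (2.576 + 1.282)² · (0.37·0.63 + 0.20·0.80) / (0.17)²
  = (3.858)² · (0.2331 + 0.1600) / 0.0289
  = 14.8842 · 0.3931 / 0.0289
  = 202.46
Design effect: 1.85 × 202.46 = 374.54.
Adjust for 78% response: 374.54 / 0.78 = 480.18.
Round up → n = 481 per group.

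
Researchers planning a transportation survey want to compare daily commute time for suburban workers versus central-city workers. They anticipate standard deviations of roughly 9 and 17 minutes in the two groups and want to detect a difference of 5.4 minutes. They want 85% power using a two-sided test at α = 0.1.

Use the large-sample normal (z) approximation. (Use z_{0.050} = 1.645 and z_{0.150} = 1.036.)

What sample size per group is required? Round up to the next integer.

n = (z_{α/2} + z_β)² · (σ₁² + σ₂²) / δ²
  = (1.645 + 1.036)² · (9² + 17² = 370) / 5.4²
  = 7.1878 · 370 / 29.16
  = 91.20
Round up → n = 92 per group.

n = 92 per group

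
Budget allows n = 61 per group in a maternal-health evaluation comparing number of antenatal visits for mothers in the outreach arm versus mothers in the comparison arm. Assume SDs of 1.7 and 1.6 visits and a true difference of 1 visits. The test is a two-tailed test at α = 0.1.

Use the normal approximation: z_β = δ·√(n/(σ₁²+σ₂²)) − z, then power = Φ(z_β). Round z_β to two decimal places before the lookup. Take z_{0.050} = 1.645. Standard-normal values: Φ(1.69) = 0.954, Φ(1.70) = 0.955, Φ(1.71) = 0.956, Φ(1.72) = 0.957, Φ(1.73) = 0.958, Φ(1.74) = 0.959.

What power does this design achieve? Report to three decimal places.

z_β = δ·√(n/(σ₁²+σ₂²)) − z_{α/2}
    = 1 · √(61/5.45) − 1.645
    = 1 · 3.34554 − 1.645
    = 3.3455 − 1.645 = 1.7005 → 1.70
Power = Φ(1.70) = 0.955.

Power ≈ 0.955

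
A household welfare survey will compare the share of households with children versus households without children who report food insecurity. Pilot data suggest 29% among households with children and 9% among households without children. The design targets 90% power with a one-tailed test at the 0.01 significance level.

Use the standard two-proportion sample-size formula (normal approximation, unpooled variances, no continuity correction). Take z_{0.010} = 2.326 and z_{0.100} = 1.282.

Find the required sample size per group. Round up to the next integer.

n = 94 per group

n = (z_α + z_β)² · [p₁(1−p₁) + p₂(1−p₂)] / (p₁ − p₂)²
  = (2.326 + 1.282)² · (0.29·0.71 + 0.09·0.91) / (0.20)²
  = (3.608)² · (0.2059 + 0.0819) / 0.0400
  = 13.0177 · 0.2878 / 0.0400
  = 93.66
Round up → n = 94 per group.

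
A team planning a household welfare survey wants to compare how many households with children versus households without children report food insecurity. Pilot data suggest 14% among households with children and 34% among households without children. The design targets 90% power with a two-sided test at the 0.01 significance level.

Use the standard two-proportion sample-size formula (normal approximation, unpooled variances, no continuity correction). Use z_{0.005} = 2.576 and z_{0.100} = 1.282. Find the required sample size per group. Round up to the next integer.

n = (z_{α/2} + z_β)² · [p₁(1−p₁) + p₂(1−p₂)] / (p₁ − p₂)²
  = (2.576 + 1.282)² · (0.14·0.86 + 0.34·0.66) / (-0.20)²
  = (3.858)² · (0.1204 + 0.2244) / 0.0400
  = 14.8842 · 0.3448 / 0.0400
  = 128.30
Round up → n = 129 per group.

n = 129 per group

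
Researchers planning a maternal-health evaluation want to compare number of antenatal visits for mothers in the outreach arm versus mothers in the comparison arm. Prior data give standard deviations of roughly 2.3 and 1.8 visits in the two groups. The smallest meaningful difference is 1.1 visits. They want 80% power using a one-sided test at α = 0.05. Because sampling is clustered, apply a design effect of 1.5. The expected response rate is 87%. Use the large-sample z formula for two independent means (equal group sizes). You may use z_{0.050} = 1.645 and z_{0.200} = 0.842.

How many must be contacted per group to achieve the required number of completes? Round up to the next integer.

n = 76 per group

n = (z_α + z_β)² · (σ₁² + σ₂²) / δ²
  = (1.645 + 0.842)² · (2.3² + 1.8² = 8.53) / 1.1²
  = 6.1852 · 8.53 / 1.21
  = 43.60
Design effect: 1.5 × 43.60 = 65.40.
Adjust for 87% response: 65.40 / 0.87 = 75.18.
Round up → n = 76 per group.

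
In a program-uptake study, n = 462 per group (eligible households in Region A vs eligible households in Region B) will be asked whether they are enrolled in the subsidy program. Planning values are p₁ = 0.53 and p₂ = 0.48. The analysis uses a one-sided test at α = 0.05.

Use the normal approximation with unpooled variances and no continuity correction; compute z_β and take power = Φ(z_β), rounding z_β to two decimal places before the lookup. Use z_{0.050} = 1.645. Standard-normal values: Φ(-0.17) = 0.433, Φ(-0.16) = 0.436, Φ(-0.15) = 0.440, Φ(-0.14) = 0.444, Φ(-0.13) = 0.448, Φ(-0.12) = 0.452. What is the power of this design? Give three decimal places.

z_β = |p₁−p₂|·√(n/[p₁q₁+p₂q₂]) − z_α
    = 0.05 · √(462/0.4987) − 1.645
    = 0.05 · 30.4370 − 1.645
    = 1.5218 − 1.645 = -0.1232 → -0.12
Power = Φ(-0.12) = 0.452.

Power ≈ 0.452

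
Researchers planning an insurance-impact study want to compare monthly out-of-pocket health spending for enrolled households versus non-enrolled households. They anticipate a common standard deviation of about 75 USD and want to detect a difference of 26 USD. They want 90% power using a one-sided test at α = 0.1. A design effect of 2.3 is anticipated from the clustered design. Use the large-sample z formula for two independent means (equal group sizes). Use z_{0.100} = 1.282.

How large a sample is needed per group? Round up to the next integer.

n = (z_α + z_β)² · (σ₁² + σ₂²) / δ²
  = (1.282 + 1.282)² · (2·75² = 11250) / 26²
  = 6.5741 · 11250 / 676
  = 109.41
Design effect: 2.3 × 109.41 = 251.63.
Round up → n = 252 per group.

n = 252 per group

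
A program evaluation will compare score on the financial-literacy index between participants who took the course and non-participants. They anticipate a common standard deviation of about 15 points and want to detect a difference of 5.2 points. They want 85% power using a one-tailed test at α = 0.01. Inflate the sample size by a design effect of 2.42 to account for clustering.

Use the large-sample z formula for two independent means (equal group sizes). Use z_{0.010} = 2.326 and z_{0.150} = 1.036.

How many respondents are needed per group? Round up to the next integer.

n = (z_α + z_β)² · (σ₁² + σ₂²) / δ²
  = (2.326 + 1.036)² · (2·15² = 450) / 5.2²
  = 11.3030 · 450 / 27.04
  = 188.11
Design effect: 2.42 × 188.11 = 455.22.
Round up → n = 456 per group.

n = 456 per group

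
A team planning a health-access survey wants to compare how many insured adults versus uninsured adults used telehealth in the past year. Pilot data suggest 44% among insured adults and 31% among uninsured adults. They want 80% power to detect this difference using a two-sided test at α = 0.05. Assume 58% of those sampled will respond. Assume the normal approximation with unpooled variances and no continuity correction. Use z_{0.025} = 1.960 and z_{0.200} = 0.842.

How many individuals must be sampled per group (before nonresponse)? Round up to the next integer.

n = 369 per group

n = (z_{α/2} + z_β)² · [p₁(1−p₁) + p₂(1−p₂)] / (p₁ − p₂)²
  = (1.960 + 0.842)² · (0.44·0.56 + 0.31·0.69) / (0.13)²
  = (2.802)² · (0.2464 + 0.2139) / 0.0169
  = 7.8512 · 0.4603 / 0.0169
  = 213.84
Adjust for 58% response: 213.84 / 0.58 = 368.69.
Round up → n = 369 per group.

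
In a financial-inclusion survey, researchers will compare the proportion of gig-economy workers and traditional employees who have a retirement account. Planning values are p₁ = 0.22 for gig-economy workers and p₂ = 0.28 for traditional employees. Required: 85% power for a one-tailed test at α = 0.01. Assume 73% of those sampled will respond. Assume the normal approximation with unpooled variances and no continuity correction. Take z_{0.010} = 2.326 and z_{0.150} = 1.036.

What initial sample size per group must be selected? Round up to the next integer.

n = (z_α + z_β)² · [p₁(1−p₁) + p₂(1−p₂)] / (p₁ − p₂)²
  = (2.326 + 1.036)² · (0.22·0.78 + 0.28·0.72) / (-0.06)²
  = (3.362)² · (0.1716 + 0.2016) / 0.0036
  = 11.3030 · 0.3732 / 0.0036
  = 1171.75
Adjust for 73% response: 1171.75 / 0.73 = 1605.14.
Round up → n = 1606 per group.

n = 1606 per group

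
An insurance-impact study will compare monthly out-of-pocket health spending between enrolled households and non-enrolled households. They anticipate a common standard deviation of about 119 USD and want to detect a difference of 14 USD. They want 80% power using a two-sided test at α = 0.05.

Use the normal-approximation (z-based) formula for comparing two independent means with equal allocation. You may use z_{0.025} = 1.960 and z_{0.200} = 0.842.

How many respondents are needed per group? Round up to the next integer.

n = 1135 per group

n = (z_{α/2} + z_β)² · (σ₁² + σ₂²) / δ²
  = (1.960 + 0.842)² · (2·119² = 28322) / 14²
  = 7.8512 · 28322 / 196
  = 1134.50
Round up → n = 1135 per group.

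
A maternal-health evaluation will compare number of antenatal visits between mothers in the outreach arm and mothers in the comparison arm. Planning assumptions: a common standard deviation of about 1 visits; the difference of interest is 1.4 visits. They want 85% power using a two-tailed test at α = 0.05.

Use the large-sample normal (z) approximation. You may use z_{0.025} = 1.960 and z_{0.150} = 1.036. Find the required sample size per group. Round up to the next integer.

n = (z_{α/2} + z_β)² · (σ₁² + σ₂²) / δ²
  = (1.960 + 1.036)² · (2·1² = 2) / 1.4²
  = 8.9760 · 2 / 1.96
  = 9.16
Round up → n = 10 per group.

n = 10 per group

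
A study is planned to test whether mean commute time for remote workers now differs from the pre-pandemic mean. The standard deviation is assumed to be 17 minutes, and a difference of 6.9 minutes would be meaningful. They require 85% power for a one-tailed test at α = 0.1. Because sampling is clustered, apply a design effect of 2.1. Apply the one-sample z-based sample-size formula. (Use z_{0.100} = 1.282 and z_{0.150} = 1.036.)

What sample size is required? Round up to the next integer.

n = (z_α + z_β)² · σ² / δ²
  = (1.282 + 1.036)² · 17² / 6.9²
  = 5.3731 · 289 / 47.61
  = 32.62
Design effect: 2.1 × 32.62 = 68.49.
Round up → n = 69.

n = 69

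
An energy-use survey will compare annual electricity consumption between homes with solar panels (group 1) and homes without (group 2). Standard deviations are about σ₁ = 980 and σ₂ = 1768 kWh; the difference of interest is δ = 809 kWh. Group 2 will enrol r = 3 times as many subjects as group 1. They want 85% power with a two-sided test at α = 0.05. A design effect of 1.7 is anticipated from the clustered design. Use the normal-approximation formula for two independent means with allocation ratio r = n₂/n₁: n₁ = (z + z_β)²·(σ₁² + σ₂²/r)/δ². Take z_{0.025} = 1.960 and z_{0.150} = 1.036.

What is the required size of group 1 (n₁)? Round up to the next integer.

n₁ = (z_{α/2} + z_β)² · (σ₁² + σ₂²/r) / δ²
   = (1.960 + 1.036)² · (980² + 1768²/3) / 809²
   = 8.9760 · (960400 + 1041941.3) / 654481
   = 8.9760 · 2002341.3 / 654481
   = 27.46
Design effect: 1.7 × 27.46 = 46.68.
Round up → n₁ = 47; n₂ = r·n₁ = 3 × 47 = 141.

n₁ = 47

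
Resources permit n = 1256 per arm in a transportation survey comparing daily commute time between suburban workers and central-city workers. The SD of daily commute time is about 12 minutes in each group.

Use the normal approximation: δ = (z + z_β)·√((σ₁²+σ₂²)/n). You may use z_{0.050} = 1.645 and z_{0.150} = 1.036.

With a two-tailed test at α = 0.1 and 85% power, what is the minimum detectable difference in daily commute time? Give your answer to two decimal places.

δ = (z_{α/2} + z_β) · √((σ₁²+σ₂²)/n)
  = (1.645 + 1.036) · √(288/1256)
  = 2.681 · √0.2293
  = 2.681 · 0.4789
  = 1.2838

Minimum detectable difference ≈ 1.28 minutes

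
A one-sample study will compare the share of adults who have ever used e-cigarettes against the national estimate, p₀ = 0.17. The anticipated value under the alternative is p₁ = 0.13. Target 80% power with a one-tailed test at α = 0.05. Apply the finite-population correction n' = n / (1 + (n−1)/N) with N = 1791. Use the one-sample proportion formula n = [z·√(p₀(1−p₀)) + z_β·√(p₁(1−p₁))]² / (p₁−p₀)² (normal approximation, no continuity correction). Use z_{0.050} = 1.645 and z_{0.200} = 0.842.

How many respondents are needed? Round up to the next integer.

n = 396

n = [z_α·√(p₀q₀) + z_β·√(p₁q₁)]² / (p₁ − p₀)²
  = [1.645·√(0.17·0.83) + 0.842·√(0.13·0.87)]² / (-0.04)²
  = [1.645·0.3756 + 0.842·0.3363]² / 0.0016
  = [0.9011]² / 0.0016
  = 507.47
Finite-population correction (N = 1791): 507.47 / (1 + (507.47 − 1)/1791) = 395.60.
Round up → n = 396.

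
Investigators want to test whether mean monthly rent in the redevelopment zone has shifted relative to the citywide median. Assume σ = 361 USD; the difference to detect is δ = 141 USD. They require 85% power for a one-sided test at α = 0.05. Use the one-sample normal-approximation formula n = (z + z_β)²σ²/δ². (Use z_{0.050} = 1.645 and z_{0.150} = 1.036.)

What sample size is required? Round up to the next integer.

n = (z_α + z_β)² · σ² / δ²
  = (1.645 + 1.036)² · 361² / 141²
  = 7.1878 · 130321 / 19881
  = 47.12
Round up → n = 48.

n = 48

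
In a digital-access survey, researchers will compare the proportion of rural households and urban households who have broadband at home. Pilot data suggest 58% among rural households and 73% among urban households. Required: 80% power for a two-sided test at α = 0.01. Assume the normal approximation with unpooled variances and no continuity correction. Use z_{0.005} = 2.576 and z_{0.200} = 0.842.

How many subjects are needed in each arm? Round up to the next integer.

n = (z_{α/2} + z_β)² · [p₁(1−p₁) + p₂(1−p₂)] / (p₁ − p₂)²
  = (2.576 + 0.842)² · (0.58·0.42 + 0.73·0.27) / (-0.15)²
  = (3.418)² · (0.2436 + 0.1971) / 0.0225
  = 11.6827 · 0.4407 / 0.0225
  = 228.83
Round up → n = 229 per group.

n = 229 per group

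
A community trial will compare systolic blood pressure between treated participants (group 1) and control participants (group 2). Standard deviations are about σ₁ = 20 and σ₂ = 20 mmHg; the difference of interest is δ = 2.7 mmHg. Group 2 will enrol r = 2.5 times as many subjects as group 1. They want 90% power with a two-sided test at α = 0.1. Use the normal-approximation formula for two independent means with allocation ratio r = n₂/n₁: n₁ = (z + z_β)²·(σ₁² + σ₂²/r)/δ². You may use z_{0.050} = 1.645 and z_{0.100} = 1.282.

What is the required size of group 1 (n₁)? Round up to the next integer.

n₁ = (z_{α/2} + z_β)² · (σ₁² + σ₂²/r) / δ²
   = (1.645 + 1.282)² · (20² + 20²/2.5) / 2.7²
   = 8.5673 · (400 + 160) / 7.29
   = 8.5673 · 560 / 7.29
   = 658.12
Round up → n₁ = 659; n₂ = r·n₁ = 2.5 × 659 = 1648.

n₁ = 659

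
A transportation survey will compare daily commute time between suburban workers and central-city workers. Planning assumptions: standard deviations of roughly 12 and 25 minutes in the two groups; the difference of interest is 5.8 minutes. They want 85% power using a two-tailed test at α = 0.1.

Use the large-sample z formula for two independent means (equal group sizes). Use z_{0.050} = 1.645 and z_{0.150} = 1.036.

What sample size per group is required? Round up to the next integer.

n = (z_{α/2} + z_β)² · (σ₁² + σ₂²) / δ²
  = (1.645 + 1.036)² · (12² + 25² = 769) / 5.8²
  = 7.1878 · 769 / 33.64
  = 164.31
Round up → n = 165 per group.

n = 165 per group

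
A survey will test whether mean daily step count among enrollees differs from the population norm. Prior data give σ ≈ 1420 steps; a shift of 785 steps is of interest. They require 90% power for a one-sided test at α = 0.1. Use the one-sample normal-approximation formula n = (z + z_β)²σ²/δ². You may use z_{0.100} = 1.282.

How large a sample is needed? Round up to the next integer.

n = (z_α + z_β)² · σ² / δ²
  = (1.282 + 1.282)² · 1420² / 785²
  = 6.5741 · 2016400 / 616225
  = 21.51
Round up → n = 22.

n = 22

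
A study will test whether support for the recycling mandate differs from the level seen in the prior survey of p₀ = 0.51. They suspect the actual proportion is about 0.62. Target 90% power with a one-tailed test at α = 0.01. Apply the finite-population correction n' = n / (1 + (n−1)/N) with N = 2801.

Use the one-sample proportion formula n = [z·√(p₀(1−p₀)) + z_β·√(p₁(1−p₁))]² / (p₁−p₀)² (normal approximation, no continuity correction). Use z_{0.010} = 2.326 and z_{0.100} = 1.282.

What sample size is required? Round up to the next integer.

n = 241

n = [z_α·√(p₀q₀) + z_β·√(p₁q₁)]² / (p₁ − p₀)²
  = [2.326·√(0.51·0.49) + 1.282·√(0.62·0.38)]² / (0.11)²
  = [2.326·0.4999 + 1.282·0.4854]² / 0.0121
  = [1.7850]² / 0.0121
  = 263.33
Finite-population correction (N = 2801): 263.33 / (1 + (263.33 − 1)/2801) = 240.78.
Round up → n = 241.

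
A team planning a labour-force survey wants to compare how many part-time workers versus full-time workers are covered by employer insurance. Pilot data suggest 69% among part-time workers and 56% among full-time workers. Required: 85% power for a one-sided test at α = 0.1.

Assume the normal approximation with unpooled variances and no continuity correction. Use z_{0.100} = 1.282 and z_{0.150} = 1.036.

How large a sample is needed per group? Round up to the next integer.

n = (z_α + z_β)² · [p₁(1−p₁) + p₂(1−p₂)] / (p₁ − p₂)²
  = (1.282 + 1.036)² · (0.69·0.31 + 0.56·0.44) / (0.13)²
  = (2.318)² · (0.2139 + 0.2464) / 0.0169
  = 5.3731 · 0.4603 / 0.0169
  = 146.35
Round up → n = 147 per group.

n = 147 per group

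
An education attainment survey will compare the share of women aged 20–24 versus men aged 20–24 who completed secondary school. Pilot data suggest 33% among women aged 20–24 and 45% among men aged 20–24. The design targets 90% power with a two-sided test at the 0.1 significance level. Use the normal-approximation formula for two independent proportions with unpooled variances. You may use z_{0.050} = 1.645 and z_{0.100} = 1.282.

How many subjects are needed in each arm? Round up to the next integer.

n = 279 per group

n = (z_{α/2} + z_β)² · [p₁(1−p₁) + p₂(1−p₂)] / (p₁ − p₂)²
  = (1.645 + 1.282)² · (0.33·0.67 + 0.45·0.55) / (-0.12)²
  = (2.927)² · (0.2211 + 0.2475) / 0.0144
  = 8.5673 · 0.4686 / 0.0144
  = 278.80
Round up → n = 279 per group.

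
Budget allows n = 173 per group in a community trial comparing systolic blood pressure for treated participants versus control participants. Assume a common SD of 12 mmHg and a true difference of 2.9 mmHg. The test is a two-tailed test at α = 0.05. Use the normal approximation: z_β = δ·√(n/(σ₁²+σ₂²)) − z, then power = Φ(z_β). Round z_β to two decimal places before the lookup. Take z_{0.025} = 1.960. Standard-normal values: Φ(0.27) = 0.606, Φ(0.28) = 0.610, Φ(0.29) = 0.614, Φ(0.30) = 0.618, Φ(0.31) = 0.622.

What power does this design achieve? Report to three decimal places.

z_β = δ·√(n/(σ₁²+σ₂²)) − z_{α/2}
    = 2.9 · √(173/288) − 1.960
    = 2.9 · 0.77504 − 1.960
    = 2.2476 − 1.960 = 0.2876 → 0.29
Power = Φ(0.29) = 0.614.

Power ≈ 0.614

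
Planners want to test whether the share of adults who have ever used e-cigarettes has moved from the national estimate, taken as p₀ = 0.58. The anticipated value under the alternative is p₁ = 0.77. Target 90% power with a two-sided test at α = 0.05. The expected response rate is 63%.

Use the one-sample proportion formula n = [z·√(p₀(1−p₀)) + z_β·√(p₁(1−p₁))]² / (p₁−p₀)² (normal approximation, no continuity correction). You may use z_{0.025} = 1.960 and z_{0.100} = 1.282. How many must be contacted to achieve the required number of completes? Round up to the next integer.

n = 100

n = [z_{α/2}·√(p₀q₀) + z_β·√(p₁q₁)]² / (p₁ − p₀)²
  = [1.960·√(0.58·0.42) + 1.282·√(0.77·0.23)]² / (0.19)²
  = [1.960·0.4936 + 1.282·0.4208]² / 0.0361
  = [1.5069]² / 0.0361
  = 62.90
Adjust for 63% response: 62.90 / 0.63 = 99.84.
Round up → n = 100.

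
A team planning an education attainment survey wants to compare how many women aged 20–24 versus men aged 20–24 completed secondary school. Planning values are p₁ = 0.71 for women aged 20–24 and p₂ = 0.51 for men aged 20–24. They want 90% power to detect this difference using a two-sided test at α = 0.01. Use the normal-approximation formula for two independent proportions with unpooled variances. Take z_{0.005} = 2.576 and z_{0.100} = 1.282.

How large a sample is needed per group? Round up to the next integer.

n = 170 per group

n = (z_{α/2} + z_β)² · [p₁(1−p₁) + p₂(1−p₂)] / (p₁ − p₂)²
  = (2.576 + 1.282)² · (0.71·0.29 + 0.51·0.49) / (0.20)²
  = (3.858)² · (0.2059 + 0.2499) / 0.0400
  = 14.8842 · 0.4558 / 0.0400
  = 169.61
Round up → n = 170 per group.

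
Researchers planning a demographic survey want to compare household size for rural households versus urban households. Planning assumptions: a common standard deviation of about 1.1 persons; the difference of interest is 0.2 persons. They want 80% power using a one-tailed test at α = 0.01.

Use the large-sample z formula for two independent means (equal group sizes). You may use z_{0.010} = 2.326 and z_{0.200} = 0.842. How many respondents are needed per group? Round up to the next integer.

n = 608 per group

n = (z_α + z_β)² · (σ₁² + σ₂²) / δ²
  = (2.326 + 0.842)² · (2·1.1² = 2.42) / 0.2²
  = 10.0362 · 2.42 / 0.04
  = 607.19
Round up → n = 608 per group.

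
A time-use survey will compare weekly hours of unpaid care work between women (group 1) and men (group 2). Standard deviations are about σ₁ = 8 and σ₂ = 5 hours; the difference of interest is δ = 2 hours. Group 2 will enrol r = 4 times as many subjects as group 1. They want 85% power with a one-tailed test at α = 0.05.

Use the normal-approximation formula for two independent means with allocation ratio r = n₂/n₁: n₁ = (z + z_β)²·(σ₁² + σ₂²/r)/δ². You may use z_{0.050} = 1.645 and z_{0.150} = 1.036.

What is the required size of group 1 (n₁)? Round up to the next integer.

n₁ = (z_α + z_β)² · (σ₁² + σ₂²/r) / δ²
   = (1.645 + 1.036)² · (8² + 5²/4) / 2²
   = 7.1878 · (64 + 6.25) / 4
   = 7.1878 · 70.25 / 4
   = 126.24
Round up → n₁ = 127; n₂ = r·n₁ = 4 × 127 = 508.

n₁ = 127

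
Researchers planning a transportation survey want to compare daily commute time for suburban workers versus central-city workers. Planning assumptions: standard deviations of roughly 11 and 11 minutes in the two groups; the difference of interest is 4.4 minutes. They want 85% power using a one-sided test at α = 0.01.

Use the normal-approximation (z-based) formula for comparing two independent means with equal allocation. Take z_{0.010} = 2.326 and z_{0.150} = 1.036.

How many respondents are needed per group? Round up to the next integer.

n = (z_α + z_β)² · (σ₁² + σ₂²) / δ²
  = (2.326 + 1.036)² · (11² + 11² = 242) / 4.4²
  = 11.3030 · 242 / 19.36
  = 141.29
Round up → n = 142 per group.

n = 142 per group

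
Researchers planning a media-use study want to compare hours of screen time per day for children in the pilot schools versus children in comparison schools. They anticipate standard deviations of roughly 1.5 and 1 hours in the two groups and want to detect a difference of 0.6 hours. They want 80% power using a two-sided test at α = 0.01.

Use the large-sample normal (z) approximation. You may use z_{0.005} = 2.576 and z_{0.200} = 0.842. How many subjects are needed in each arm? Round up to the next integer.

n = (z_{α/2} + z_β)² · (σ₁² + σ₂²) / δ²
  = (2.576 + 0.842)² · (1.5² + 1² = 3.25) / 0.6²
  = 11.6827 · 3.25 / 0.36
  = 105.47
Round up → n = 106 per group.

n = 106 per group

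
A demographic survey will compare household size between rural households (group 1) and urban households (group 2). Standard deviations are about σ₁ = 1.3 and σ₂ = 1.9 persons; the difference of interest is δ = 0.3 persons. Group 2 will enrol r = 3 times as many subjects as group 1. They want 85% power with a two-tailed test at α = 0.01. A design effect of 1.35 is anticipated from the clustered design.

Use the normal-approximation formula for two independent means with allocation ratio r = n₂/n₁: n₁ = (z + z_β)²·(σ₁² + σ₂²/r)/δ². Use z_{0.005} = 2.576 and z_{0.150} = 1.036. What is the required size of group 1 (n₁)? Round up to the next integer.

n₁ = (z_{α/2} + z_β)² · (σ₁² + σ₂²/r) / δ²
   = (2.576 + 1.036)² · (1.3² + 1.9²/3) / 0.3²
   = 13.0465 · (1.69 + 1.2033) / 0.09
   = 13.0465 · 2.8933 / 0.09
   = 419.42
Design effect: 1.35 × 419.42 = 566.22.
Round up → n₁ = 567; n₂ = r·n₁ = 3 × 567 = 1701.

n₁ = 567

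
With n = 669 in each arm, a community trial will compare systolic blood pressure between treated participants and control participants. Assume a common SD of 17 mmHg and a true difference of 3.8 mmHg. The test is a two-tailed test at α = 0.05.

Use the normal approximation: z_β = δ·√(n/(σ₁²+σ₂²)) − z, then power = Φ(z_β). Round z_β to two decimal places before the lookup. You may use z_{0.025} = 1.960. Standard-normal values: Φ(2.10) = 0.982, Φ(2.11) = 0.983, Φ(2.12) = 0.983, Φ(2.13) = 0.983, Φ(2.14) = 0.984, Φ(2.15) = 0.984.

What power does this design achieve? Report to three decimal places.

z_β = δ·√(n/(σ₁²+σ₂²)) − z_{α/2}
    = 3.8 · √(669/578) − 1.960
    = 3.8 · 1.07584 − 1.960
    = 4.0882 − 1.960 = 2.1282 → 2.13
Power = Φ(2.13) = 0.983.

Power ≈ 0.983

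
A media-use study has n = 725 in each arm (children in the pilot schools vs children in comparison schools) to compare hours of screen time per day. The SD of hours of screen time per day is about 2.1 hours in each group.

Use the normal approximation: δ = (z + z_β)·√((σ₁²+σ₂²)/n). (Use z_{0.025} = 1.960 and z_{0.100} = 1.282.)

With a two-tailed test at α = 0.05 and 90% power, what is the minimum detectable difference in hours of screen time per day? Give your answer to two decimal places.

Minimum detectable difference ≈ 0.36 hours

δ = (z_{α/2} + z_β) · √((σ₁²+σ₂²)/n)
  = (1.960 + 1.282) · √(8.82/725)
  = 3.242 · √0.01217
  = 3.242 · 0.1103
  = 0.3576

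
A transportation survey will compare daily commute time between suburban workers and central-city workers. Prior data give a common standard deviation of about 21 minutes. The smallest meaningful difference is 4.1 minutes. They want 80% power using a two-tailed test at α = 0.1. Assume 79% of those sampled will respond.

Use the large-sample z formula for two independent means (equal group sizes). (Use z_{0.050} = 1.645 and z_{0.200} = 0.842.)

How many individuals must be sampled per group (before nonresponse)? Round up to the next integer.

n = 411 per group

n = (z_{α/2} + z_β)² · (σ₁² + σ₂²) / δ²
  = (1.645 + 0.842)² · (2·21² = 882) / 4.1²
  = 6.1852 · 882 / 16.81
  = 324.53
Adjust for 79% response: 324.53 / 0.79 = 410.80.
Round up → n = 411 per group.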